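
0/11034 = 0 = 0.00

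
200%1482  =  200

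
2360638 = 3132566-771928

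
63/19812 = 21/6604 = 0.00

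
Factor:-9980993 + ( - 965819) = - 10946812 = - 2^2*19^1*144037^1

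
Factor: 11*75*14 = 2^1*3^1*5^2*7^1 * 11^1 = 11550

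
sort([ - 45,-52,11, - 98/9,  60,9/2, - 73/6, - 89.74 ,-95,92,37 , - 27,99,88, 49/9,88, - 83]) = [ - 95,-89.74, - 83, - 52,-45, - 27, - 73/6, - 98/9,9/2,  49/9,  11, 37,60, 88,88, 92, 99]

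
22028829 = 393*56053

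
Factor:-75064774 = -2^1*37532387^1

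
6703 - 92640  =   - 85937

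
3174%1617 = 1557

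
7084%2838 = 1408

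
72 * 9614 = 692208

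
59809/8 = 7476 + 1/8 = 7476.12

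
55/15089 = 55/15089 = 0.00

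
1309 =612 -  - 697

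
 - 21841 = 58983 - 80824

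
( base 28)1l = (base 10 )49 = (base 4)301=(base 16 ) 31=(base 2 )110001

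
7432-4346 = 3086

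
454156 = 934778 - 480622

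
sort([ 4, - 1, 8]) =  [ - 1 , 4, 8]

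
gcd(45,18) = 9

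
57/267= 19/89=0.21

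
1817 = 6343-4526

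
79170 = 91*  870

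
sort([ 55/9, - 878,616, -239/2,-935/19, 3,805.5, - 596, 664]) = [ - 878, - 596,- 239/2, - 935/19,3,55/9 , 616, 664 , 805.5 ]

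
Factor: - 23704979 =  - 173^1*263^1*521^1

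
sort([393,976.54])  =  [393, 976.54]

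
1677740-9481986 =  - 7804246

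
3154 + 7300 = 10454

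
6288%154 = 128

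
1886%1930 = 1886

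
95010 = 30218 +64792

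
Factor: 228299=228299^1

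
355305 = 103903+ 251402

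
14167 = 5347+8820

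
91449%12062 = 7015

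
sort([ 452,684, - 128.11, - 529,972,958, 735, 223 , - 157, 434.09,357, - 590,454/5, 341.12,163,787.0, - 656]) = [ - 656, - 590, - 529 , - 157,- 128.11,454/5,163,223, 341.12,  357,434.09,452,684,735,787.0,958,972 ]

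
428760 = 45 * 9528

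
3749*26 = 97474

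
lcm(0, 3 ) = 0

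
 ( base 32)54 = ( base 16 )A4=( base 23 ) 73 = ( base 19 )8c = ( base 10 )164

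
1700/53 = 32 + 4/53 = 32.08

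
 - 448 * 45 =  - 20160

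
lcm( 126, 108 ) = 756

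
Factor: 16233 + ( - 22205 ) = - 5972  =  - 2^2*1493^1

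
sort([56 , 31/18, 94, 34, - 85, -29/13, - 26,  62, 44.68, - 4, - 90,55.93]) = [ -90, - 85,-26, - 4 , - 29/13, 31/18,34,44.68,55.93, 56,62,94]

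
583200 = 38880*15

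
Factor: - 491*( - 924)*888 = 402871392 = 2^5*3^2*7^1*11^1 * 37^1*491^1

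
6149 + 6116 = 12265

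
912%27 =21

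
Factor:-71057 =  - 7^1*10151^1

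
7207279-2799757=4407522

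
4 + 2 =6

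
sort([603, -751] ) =[-751,603] 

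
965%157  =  23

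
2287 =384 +1903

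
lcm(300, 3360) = 16800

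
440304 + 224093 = 664397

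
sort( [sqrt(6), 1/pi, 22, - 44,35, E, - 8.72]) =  [  -  44, - 8.72,1/pi , sqrt( 6), E,22,35]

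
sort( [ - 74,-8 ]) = [ - 74, - 8 ]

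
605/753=605/753 = 0.80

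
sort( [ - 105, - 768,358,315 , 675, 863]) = [-768, -105,315, 358,675, 863] 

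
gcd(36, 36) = 36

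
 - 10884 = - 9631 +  - 1253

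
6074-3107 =2967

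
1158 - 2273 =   -  1115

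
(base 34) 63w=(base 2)1101110011110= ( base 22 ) ed8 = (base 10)7070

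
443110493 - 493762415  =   -50651922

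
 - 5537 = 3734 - 9271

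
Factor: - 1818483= - 3^1 * 53^1 * 11437^1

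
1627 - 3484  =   - 1857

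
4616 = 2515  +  2101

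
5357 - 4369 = 988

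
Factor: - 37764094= - 2^1  *257^1* 73471^1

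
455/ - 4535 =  - 1+816/907 = - 0.10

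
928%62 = 60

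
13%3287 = 13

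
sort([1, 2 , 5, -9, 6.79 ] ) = [ - 9,1  ,  2,5, 6.79]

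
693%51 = 30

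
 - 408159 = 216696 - 624855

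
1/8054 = 1/8054 = 0.00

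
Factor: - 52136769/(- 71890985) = 3^1*5^( - 1 )*23^( - 1) *43^1*233^ (-1)* 2683^( - 1)*404161^1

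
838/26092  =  419/13046 = 0.03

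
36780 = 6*6130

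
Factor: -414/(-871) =2^1* 3^2*13^( - 1 )*23^1*67^( - 1) 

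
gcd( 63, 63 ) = 63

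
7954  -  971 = 6983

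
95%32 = 31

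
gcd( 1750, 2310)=70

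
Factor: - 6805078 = -2^1*7^1*19^1*25583^1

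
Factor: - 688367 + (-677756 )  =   - 11^1 *124193^1=   - 1366123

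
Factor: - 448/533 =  - 2^6*7^1*13^( - 1) * 41^(-1 )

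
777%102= 63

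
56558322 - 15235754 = 41322568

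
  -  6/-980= 3/490 = 0.01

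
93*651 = 60543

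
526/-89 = -6 + 8/89 = - 5.91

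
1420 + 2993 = 4413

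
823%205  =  3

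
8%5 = 3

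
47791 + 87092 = 134883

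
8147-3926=4221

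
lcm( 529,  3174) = 3174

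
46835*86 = 4027810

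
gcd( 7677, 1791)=9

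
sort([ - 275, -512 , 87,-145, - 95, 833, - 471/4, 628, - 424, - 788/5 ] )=[ - 512, - 424, - 275, - 788/5, - 145, - 471/4,-95, 87,  628,833 ] 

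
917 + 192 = 1109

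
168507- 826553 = - 658046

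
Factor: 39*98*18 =2^2*3^3*7^2 * 13^1= 68796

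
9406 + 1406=10812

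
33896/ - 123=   -  33896/123=-275.58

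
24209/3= 8069 + 2/3 = 8069.67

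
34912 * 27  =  942624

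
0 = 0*79557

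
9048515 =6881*1315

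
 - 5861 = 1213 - 7074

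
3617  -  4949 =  - 1332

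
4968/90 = 55 + 1/5= 55.20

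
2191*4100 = 8983100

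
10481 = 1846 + 8635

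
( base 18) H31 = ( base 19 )f7f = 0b1010110111011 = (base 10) 5563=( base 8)12673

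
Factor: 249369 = 3^1*101^1*823^1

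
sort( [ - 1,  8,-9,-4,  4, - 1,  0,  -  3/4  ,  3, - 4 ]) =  [ - 9, - 4, - 4, - 1, - 1, - 3/4,0,3,  4, 8]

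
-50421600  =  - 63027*800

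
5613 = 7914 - 2301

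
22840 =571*40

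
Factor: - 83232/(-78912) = 289/274 = 2^(- 1 )*17^2 * 137^( - 1 )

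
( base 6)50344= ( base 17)15f3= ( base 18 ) 127a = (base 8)14730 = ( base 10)6616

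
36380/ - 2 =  - 18190 + 0/1 = - 18190.00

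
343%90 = 73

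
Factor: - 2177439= - 3^1*11^1 * 65983^1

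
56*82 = 4592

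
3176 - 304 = 2872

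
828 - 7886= - 7058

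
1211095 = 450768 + 760327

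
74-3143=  - 3069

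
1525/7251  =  1525/7251  =  0.21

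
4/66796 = 1/16699 = 0.00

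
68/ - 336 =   -  1+ 67/84 = -  0.20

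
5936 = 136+5800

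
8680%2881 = 37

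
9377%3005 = 362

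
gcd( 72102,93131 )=1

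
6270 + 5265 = 11535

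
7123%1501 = 1119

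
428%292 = 136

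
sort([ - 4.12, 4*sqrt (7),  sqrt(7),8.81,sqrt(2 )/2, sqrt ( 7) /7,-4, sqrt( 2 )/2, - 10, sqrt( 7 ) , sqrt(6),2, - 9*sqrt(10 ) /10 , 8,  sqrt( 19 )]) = [ - 10,-4.12,-4, - 9 * sqrt ( 10 )/10,sqrt(7 ) /7, sqrt(2)/2, sqrt(2 ) /2,  2, sqrt( 6), sqrt (7), sqrt( 7),sqrt ( 19), 8,8.81, 4 * sqrt(7)]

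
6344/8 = 793 = 793.00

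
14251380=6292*2265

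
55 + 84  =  139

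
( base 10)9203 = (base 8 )21763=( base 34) 7WN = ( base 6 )110335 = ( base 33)8et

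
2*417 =834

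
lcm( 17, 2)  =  34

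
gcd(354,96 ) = 6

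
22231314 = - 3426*( - 6489) 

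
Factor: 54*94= 2^2*3^3 * 47^1 = 5076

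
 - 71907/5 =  - 71907/5 = - 14381.40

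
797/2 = 398 + 1/2 = 398.50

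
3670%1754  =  162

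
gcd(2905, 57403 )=1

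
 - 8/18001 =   -  1+17993/18001 = -0.00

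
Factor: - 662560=- 2^5*5^1*41^1*101^1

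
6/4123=6/4123 =0.00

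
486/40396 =243/20198 = 0.01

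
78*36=2808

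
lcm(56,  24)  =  168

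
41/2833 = 41/2833 = 0.01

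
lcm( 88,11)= 88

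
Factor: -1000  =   - 2^3*5^3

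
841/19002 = 841/19002 = 0.04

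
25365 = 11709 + 13656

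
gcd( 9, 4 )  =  1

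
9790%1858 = 500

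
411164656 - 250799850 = 160364806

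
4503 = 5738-1235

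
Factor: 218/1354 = 109/677=109^1*677^( - 1 ) 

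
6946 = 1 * 6946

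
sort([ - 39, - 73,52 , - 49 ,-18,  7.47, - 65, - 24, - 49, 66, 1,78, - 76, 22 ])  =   [ - 76, - 73, - 65, - 49, - 49, - 39 , - 24, - 18,1, 7.47,22, 52,66,78]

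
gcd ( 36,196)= 4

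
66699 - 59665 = 7034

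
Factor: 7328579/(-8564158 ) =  - 2^( - 1)*17^( - 1)*1669^1*4391^1*251887^( - 1 ) 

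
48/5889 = 16/1963 = 0.01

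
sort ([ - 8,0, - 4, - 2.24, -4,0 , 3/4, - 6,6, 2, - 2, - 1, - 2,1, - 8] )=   [-8, - 8,-6, - 4, -4, - 2.24,  -  2, - 2, - 1,0,  0, 3/4,1,2 , 6 ] 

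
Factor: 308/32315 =2^2*5^( - 1)*7^1*11^1 *23^( - 1 )*281^( - 1)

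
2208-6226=-4018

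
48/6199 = 48/6199  =  0.01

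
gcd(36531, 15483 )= 3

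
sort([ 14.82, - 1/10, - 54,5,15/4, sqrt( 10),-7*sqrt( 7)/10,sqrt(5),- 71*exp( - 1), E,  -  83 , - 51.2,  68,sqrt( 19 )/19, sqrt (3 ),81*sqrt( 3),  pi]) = [-83, - 54, - 51.2 , - 71*exp ( - 1 ), - 7 * sqrt( 7 )/10, - 1/10, sqrt(19 )/19,sqrt ( 3),sqrt(5), E, pi,sqrt(10 ),15/4,5,14.82,68,81 * sqrt( 3)]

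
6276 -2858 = 3418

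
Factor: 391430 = 2^1*5^1 * 13^1*3011^1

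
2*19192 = 38384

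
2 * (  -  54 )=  - 108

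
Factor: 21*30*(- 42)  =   - 2^2*3^3*5^1*  7^2= - 26460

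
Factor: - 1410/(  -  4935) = 2/7 =2^1*7^ ( - 1)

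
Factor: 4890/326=15 = 3^1*5^1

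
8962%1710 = 412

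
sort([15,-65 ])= [-65, 15]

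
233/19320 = 233/19320 = 0.01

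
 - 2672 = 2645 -5317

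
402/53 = 402/53  =  7.58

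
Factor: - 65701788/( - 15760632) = 5475149/1313386 = 2^( - 1)*17^ (-1)*37^1*38629^(  -  1)*147977^1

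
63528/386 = 31764/193=164.58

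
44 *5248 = 230912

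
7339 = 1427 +5912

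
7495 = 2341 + 5154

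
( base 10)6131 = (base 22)CEF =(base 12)366B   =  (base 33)5kq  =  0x17F3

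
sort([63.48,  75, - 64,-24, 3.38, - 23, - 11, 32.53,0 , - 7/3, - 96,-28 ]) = [ - 96, - 64, - 28, - 24, - 23, - 11,-7/3,0,3.38,32.53,63.48,75] 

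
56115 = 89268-33153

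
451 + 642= 1093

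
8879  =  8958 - 79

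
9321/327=28 + 55/109 = 28.50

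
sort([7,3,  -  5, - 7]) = [ - 7, - 5,  3, 7 ] 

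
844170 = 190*4443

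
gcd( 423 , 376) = 47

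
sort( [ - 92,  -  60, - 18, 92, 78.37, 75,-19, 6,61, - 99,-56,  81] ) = [- 99,-92, - 60,-56, - 19, - 18 , 6  ,  61,  75  ,  78.37 , 81,  92 ] 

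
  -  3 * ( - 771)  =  2313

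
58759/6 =9793 + 1/6=9793.17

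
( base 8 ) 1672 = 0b1110111010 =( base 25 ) 1D4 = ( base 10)954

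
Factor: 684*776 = 530784 = 2^5*3^2*19^1*97^1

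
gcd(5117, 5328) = 1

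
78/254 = 39/127 =0.31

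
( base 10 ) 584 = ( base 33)hn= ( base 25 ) n9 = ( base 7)1463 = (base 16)248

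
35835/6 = 11945/2 = 5972.50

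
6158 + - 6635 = -477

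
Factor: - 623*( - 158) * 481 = 2^1*7^1 * 13^1*37^1 * 79^1* 89^1 = 47346754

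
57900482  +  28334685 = 86235167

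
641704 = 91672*7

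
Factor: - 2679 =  - 3^1*19^1 * 47^1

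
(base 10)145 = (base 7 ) 265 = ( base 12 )101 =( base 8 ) 221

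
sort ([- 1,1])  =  [ -1, 1 ]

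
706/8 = 88 + 1/4 = 88.25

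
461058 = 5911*78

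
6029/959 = 6  +  275/959=6.29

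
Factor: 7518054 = 2^1*3^1*593^1*2113^1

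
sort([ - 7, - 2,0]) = [- 7, - 2, 0 ] 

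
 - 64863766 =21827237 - 86691003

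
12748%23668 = 12748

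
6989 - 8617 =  - 1628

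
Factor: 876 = 2^2*3^1*73^1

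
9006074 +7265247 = 16271321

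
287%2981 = 287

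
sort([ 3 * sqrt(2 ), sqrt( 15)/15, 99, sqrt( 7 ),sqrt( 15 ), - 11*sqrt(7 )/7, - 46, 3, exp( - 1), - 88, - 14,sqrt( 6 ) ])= [ - 88, - 46, - 14,-11*sqrt(7 ) /7, sqrt( 15)/15, exp( - 1 ), sqrt(6),sqrt( 7),3, sqrt( 15), 3*sqrt( 2), 99 ]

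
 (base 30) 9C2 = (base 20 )1132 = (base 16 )210e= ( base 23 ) fml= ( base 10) 8462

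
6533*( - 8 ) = -52264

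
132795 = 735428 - 602633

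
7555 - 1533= 6022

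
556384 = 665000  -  108616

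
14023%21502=14023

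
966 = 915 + 51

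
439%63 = 61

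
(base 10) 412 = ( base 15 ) 1C7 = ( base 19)12D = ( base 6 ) 1524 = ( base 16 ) 19C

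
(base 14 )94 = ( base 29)4e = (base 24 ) 5a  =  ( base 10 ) 130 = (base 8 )202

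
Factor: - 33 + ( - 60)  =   - 93 = -  3^1*31^1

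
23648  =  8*2956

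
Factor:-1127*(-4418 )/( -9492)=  - 355649/678 = -2^( - 1)*3^(-1 )*7^1*23^1*47^2*113^( - 1)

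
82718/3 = 82718/3 = 27572.67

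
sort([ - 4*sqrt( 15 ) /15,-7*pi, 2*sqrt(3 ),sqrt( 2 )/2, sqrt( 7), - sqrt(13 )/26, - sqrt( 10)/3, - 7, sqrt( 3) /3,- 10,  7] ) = [ - 7*pi,-10, - 7,-sqrt ( 10 ) /3, - 4*sqrt( 15 )/15,-sqrt( 13) /26, sqrt(3 ) /3, sqrt( 2 )/2, sqrt(7),2*sqrt( 3 ), 7]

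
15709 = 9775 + 5934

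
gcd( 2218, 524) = 2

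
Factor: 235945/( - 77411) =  - 5^1*199^( - 1 )*389^(  -  1 )*47189^1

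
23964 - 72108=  - 48144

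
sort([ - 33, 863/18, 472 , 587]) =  [ - 33 , 863/18 , 472, 587]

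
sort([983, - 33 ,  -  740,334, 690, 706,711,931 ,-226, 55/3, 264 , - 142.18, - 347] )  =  [-740, - 347 , - 226 ,-142.18,-33 , 55/3,  264, 334, 690, 706,711,931,983 ]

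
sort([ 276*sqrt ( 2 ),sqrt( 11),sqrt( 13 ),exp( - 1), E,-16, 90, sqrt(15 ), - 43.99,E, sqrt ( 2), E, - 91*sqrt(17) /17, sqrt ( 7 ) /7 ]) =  [ - 43.99, - 91*sqrt (17)/17, - 16, exp( - 1), sqrt( 7 )/7, sqrt(2), E,E,E,sqrt( 11), sqrt ( 13 ),sqrt(15),90,276 * sqrt( 2 )]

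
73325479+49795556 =123121035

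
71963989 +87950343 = 159914332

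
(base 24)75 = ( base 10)173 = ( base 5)1143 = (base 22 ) 7j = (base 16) AD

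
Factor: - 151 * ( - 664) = 2^3*83^1* 151^1 = 100264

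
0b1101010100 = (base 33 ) PR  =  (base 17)2g2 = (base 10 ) 852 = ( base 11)705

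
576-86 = 490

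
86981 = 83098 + 3883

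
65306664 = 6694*9756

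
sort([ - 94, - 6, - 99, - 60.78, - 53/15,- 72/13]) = [  -  99, - 94,-60.78, - 6, - 72/13,-53/15]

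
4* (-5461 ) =  -  21844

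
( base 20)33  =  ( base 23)2h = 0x3f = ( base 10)63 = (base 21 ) 30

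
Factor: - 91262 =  - 2^1*45631^1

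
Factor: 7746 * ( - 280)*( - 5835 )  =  12655414800 =2^4*3^2 * 5^2*7^1 * 389^1*1291^1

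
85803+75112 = 160915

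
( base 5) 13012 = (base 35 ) SR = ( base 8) 1757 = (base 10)1007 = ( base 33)uh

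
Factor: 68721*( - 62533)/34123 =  - 3^1*22907^1*34123^( - 1 )*62533^1= - 4297330293/34123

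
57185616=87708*652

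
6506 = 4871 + 1635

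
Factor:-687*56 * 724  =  -2^5*3^1*7^1 * 181^1*229^1 = - 27853728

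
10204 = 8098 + 2106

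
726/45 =16+ 2/15 = 16.13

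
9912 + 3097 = 13009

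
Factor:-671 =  - 11^1*61^1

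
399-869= - 470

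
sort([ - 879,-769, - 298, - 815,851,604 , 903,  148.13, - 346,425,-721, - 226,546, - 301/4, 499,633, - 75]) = [ - 879, - 815, - 769, - 721,  -  346, - 298, - 226, - 301/4 ,  -  75 , 148.13,425,499,546,604,633, 851,  903]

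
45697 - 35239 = 10458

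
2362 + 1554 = 3916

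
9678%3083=429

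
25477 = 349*73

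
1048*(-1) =-1048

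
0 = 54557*0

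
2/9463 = 2/9463 = 0.00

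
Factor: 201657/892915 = 3^1*5^(-1)*107^( - 1)*1669^( - 1)*67219^1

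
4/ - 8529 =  - 4/8529 = - 0.00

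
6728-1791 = 4937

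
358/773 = 358/773 = 0.46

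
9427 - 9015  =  412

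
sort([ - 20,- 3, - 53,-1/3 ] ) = [ - 53, - 20,- 3 , - 1/3]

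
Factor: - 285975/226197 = -775/613 = -5^2*31^1*613^( - 1 ) 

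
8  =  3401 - 3393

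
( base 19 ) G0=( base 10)304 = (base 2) 100110000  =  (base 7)613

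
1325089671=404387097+920702574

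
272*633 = 172176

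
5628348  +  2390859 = 8019207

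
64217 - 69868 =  - 5651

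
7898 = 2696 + 5202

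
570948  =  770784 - 199836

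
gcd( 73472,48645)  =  1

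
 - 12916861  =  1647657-14564518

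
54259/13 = 4173 + 10/13 = 4173.77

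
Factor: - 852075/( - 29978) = 2^( - 1 )*3^2 *5^2 * 7^1  *13^( - 1 ) *541^1 *1153^( - 1) 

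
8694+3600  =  12294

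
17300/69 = 17300/69 = 250.72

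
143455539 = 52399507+91056032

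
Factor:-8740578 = -2^1*3^1*7^1 * 11^1*18919^1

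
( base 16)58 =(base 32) 2o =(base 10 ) 88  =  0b1011000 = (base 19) 4C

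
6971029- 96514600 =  - 89543571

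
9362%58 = 24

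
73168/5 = 14633 + 3/5 = 14633.60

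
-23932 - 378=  - 24310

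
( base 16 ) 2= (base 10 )2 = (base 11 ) 2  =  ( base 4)2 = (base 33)2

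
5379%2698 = 2681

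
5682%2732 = 218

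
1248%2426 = 1248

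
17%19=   17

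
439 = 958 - 519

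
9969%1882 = 559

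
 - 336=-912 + 576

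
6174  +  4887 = 11061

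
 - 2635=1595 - 4230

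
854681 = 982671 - 127990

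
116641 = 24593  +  92048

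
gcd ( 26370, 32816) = 586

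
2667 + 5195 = 7862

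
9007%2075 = 707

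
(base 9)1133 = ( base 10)840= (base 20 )220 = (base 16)348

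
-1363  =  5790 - 7153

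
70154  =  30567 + 39587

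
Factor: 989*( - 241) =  - 238349 = - 23^1*43^1 *241^1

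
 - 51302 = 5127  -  56429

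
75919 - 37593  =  38326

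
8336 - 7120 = 1216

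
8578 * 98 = 840644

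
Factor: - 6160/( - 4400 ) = 7/5 = 5^( - 1)*7^1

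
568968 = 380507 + 188461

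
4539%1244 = 807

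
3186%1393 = 400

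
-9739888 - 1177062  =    -  10916950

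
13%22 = 13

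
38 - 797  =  - 759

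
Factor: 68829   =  3^1*22943^1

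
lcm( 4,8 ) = 8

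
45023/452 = 45023/452 = 99.61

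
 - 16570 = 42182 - 58752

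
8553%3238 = 2077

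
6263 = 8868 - 2605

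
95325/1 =95325 = 95325.00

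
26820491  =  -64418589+91239080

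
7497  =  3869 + 3628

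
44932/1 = 44932 = 44932.00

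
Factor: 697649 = 79^1*8831^1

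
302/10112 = 151/5056 = 0.03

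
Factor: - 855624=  - 2^3* 3^1 * 7^1 * 11^1*463^1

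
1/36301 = 1/36301 = 0.00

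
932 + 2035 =2967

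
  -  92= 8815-8907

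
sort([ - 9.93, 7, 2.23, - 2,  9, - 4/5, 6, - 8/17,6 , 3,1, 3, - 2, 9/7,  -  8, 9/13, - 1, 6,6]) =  [ - 9.93, - 8, - 2  , - 2, - 1, - 4/5, - 8/17, 9/13,1, 9/7, 2.23,  3,3,6, 6, 6, 6 , 7,9]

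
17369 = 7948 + 9421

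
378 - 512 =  - 134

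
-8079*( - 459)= 3708261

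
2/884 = 1/442 = 0.00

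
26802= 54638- 27836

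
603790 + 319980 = 923770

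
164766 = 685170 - 520404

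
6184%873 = 73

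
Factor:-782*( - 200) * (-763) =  - 119333200 = - 2^4 * 5^2*7^1*17^1* 23^1*109^1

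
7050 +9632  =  16682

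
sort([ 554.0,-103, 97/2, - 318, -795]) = [ - 795, - 318, - 103, 97/2, 554.0]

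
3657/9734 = 3657/9734=0.38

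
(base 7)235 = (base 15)84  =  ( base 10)124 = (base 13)97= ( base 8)174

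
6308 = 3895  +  2413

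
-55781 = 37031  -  92812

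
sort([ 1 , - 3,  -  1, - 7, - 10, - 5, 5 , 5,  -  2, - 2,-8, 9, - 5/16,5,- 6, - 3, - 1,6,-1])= [ - 10, - 8, -7, - 6, - 5, - 3, - 3, - 2, - 2 , - 1,  -  1, - 1,-5/16, 1, 5, 5,5, 6, 9]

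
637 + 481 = 1118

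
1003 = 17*59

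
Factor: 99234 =2^1* 3^2*37^1* 149^1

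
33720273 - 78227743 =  - 44507470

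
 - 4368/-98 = 44  +  4/7= 44.57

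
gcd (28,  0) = 28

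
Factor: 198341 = 11^1*13^1 * 19^1*73^1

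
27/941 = 27/941 = 0.03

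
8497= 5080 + 3417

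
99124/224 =24781/56 = 442.52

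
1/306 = 1/306 = 0.00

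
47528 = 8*5941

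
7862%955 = 222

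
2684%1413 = 1271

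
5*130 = 650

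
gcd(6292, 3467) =1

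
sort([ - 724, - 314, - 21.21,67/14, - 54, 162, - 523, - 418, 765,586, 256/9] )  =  [ - 724, - 523, - 418, - 314, - 54, - 21.21,67/14,256/9 , 162,586,765]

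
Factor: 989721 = 3^2*277^1 * 397^1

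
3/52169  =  3/52169 = 0.00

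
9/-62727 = -1 + 20906/20909=-0.00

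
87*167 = 14529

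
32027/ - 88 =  - 32027/88 = - 363.94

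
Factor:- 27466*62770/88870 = -2^1 * 31^1*443^1 * 6277^1*8887^( - 1)=- 172404082/8887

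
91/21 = 13/3  =  4.33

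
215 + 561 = 776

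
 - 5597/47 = -120 + 43/47 = -119.09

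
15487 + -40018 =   -  24531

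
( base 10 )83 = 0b1010011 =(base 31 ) 2L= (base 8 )123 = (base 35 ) 2D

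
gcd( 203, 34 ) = 1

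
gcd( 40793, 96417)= 1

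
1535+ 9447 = 10982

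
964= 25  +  939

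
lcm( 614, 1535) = 3070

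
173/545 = 173/545 = 0.32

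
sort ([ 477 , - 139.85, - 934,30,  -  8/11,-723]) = [- 934,-723, - 139.85, - 8/11, 30,477]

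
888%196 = 104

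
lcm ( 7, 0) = 0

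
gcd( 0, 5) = 5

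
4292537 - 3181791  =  1110746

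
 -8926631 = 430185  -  9356816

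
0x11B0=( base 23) 8CK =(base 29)5B4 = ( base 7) 16126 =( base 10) 4528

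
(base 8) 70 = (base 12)48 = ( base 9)62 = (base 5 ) 211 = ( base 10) 56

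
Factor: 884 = 2^2*13^1 * 17^1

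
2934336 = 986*2976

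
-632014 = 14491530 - 15123544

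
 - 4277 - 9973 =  - 14250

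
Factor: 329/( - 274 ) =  - 2^( - 1 )*7^1*47^1 * 137^(  -  1) 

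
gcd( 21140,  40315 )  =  5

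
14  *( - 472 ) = - 6608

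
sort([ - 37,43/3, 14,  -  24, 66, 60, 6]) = [ - 37, - 24,6,14, 43/3, 60,66]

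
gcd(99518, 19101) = 1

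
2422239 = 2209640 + 212599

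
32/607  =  32/607 = 0.05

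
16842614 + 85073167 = 101915781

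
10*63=630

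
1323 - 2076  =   - 753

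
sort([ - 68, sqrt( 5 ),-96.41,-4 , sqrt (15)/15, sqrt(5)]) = [ - 96.41, - 68, - 4,sqrt( 15)/15,sqrt( 5 ),sqrt(5 ) ] 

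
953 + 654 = 1607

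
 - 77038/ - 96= 802 + 23/48=802.48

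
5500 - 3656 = 1844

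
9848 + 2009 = 11857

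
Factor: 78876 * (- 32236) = - 2542646736 = - 2^4 * 3^2*7^1*313^1*8059^1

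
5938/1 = 5938 = 5938.00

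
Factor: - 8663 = - 8663^1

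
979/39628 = 979/39628 = 0.02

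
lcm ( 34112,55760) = 2899520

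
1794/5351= 1794/5351 = 0.34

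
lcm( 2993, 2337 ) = 170601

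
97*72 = 6984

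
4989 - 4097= 892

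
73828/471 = 73828/471 =156.75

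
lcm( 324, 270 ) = 1620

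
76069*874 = 66484306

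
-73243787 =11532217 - 84776004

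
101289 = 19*5331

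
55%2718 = 55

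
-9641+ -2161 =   -  11802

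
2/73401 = 2/73401= 0.00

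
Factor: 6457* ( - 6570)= -2^1*3^2*5^1 * 11^1 *73^1*587^1 = -42422490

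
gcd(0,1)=1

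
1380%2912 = 1380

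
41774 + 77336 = 119110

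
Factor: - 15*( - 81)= 1215 =3^5*5^1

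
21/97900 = 21/97900 = 0.00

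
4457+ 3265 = 7722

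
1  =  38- 37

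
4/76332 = 1/19083= 0.00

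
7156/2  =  3578 = 3578.00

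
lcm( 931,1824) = 89376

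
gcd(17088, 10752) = 192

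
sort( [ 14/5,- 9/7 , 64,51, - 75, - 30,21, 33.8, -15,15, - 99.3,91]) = [ - 99.3, - 75, - 30, - 15, - 9/7,14/5,15,21,33.8,51,64,91]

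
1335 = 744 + 591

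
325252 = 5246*62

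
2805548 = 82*34214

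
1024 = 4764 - 3740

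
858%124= 114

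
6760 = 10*676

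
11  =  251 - 240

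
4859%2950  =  1909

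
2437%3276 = 2437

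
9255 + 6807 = 16062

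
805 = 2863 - 2058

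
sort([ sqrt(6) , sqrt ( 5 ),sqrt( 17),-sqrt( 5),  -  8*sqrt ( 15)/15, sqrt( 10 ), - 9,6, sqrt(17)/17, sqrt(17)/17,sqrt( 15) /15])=[ - 9,  -  sqrt( 5),  -  8*sqrt( 15 ) /15, sqrt(17)/17,  sqrt( 17)/17,sqrt(15 ) /15, sqrt( 5 ),sqrt(6) , sqrt(10),sqrt( 17),6]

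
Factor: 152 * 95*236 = 2^5*5^1 * 19^2*59^1 = 3407840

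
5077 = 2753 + 2324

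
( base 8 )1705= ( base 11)7a8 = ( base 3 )1022202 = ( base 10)965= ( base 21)23K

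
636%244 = 148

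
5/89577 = 5/89577 = 0.00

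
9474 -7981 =1493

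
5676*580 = 3292080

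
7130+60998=68128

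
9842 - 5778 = 4064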